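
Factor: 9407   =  23^1 *409^1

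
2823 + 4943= 7766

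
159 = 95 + 64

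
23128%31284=23128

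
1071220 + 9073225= 10144445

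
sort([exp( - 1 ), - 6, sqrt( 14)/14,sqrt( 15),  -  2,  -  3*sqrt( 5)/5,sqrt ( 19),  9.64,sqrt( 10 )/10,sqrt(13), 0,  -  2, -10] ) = [ - 10,  -  6,- 2,-2 , - 3*sqrt( 5 )/5,0,sqrt(14)/14,sqrt( 10 )/10,exp ( - 1 ),sqrt( 13),sqrt( 15 ), sqrt(19),9.64] 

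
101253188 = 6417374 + 94835814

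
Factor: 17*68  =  2^2*17^2 = 1156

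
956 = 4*239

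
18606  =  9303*2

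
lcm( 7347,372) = 29388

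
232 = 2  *116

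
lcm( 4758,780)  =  47580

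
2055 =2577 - 522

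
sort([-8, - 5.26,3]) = [ - 8, -5.26,  3 ] 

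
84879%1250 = 1129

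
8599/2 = 4299 + 1/2=4299.50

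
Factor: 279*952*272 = 72245376 = 2^7*3^2* 7^1 * 17^2*31^1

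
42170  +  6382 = 48552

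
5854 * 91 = 532714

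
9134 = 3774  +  5360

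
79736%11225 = 1161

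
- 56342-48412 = -104754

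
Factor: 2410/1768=1205/884 = 2^( - 2)*5^1*13^(  -  1 )*17^( - 1)*241^1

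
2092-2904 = -812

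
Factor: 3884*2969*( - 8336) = -96127384256 = - 2^6*521^1*971^1*2969^1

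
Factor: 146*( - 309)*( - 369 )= 16647066 = 2^1*3^3*41^1*73^1*103^1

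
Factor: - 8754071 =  - 8754071^1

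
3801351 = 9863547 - 6062196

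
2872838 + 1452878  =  4325716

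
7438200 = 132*56350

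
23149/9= 2572 + 1/9 = 2572.11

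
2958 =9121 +-6163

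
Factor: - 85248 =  - 2^8*3^2*37^1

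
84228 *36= 3032208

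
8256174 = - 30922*( - 267 ) 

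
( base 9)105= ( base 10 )86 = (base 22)3K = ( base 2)1010110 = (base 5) 321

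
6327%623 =97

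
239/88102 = 239/88102  =  0.00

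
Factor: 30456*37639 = 2^3*3^4*7^1*19^1  *47^1*283^1 = 1146333384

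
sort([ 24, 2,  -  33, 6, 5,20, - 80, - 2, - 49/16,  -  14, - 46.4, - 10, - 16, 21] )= [-80,  -  46.4,-33, - 16,  -  14,-10,-49/16, - 2, 2, 5, 6,20, 21, 24 ]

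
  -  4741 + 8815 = 4074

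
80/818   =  40/409 = 0.10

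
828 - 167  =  661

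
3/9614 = 3/9614 = 0.00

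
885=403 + 482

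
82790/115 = 719 + 21/23 = 719.91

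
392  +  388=780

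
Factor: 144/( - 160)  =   - 2^( - 1 )*3^2*5^( - 1) =- 9/10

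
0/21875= 0  =  0.00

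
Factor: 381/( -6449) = - 3^1*127^1 * 6449^( - 1 ) 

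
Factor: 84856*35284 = 2^5*8821^1 * 10607^1 = 2994059104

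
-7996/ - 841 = 7996/841 = 9.51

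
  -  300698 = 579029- 879727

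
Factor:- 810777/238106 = -2^(-1)* 3^1 * 137^( - 1 )*311^1= - 933/274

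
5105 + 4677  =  9782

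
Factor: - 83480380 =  - 2^2*5^1*71^1*58789^1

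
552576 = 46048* 12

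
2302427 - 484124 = 1818303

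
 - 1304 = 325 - 1629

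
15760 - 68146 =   -  52386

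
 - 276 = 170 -446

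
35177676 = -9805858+44983534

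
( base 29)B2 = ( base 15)166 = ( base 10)321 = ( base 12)229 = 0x141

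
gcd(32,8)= 8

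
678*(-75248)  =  -51018144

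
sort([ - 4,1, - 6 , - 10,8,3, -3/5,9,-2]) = [ - 10, - 6, - 4, - 2, - 3/5,1, 3,8,  9]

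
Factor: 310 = 2^1*5^1  *31^1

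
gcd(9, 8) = 1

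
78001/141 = 553 +28/141 = 553.20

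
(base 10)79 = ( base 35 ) 29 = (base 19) 43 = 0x4f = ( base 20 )3j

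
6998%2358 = 2282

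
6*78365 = 470190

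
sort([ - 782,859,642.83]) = [-782, 642.83, 859] 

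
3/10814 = 3/10814 = 0.00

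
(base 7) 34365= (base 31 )93r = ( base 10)8769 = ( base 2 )10001001000001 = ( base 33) 81O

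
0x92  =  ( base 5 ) 1041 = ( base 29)51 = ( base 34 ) 4A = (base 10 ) 146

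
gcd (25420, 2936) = 4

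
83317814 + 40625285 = 123943099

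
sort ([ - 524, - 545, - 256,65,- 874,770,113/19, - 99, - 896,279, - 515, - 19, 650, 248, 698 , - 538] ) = [ - 896,  -  874, - 545, - 538, - 524,-515,- 256, - 99, - 19, 113/19,65,248,279,650,698, 770] 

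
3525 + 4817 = 8342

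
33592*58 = 1948336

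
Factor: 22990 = 2^1*5^1*11^2 * 19^1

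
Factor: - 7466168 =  - 2^3*23^1*40577^1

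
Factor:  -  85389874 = -2^1 * 59^1*61^1*11863^1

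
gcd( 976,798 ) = 2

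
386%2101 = 386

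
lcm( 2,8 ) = 8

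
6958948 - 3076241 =3882707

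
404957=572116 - 167159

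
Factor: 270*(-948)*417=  - 2^3 * 3^5*5^1*79^1*139^1 = - 106735320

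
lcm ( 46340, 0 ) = 0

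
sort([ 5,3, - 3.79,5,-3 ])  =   [ - 3.79, - 3,3, 5, 5]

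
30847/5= 30847/5 = 6169.40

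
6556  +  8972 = 15528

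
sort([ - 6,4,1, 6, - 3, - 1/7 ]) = [ - 6, - 3, - 1/7, 1,  4,6] 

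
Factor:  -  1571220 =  - 2^2 * 3^2*5^1*7^1*29^1*43^1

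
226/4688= 113/2344 = 0.05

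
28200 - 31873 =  - 3673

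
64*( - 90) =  - 5760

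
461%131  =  68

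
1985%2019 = 1985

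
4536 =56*81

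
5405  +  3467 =8872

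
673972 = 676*997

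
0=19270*0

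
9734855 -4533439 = 5201416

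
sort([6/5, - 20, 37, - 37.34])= [ - 37.34, - 20,6/5, 37 ]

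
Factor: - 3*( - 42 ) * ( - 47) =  - 5922 = - 2^1*3^2*7^1*47^1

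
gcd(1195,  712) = 1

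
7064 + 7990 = 15054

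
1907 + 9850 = 11757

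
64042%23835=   16372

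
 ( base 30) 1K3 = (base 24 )2ef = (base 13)8b8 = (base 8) 2737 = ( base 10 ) 1503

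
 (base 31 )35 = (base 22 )4a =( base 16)62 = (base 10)98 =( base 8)142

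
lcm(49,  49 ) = 49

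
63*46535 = 2931705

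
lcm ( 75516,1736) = 151032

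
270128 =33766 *8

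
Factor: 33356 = 2^2*31^1*269^1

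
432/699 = 144/233 = 0.62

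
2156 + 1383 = 3539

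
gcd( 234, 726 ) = 6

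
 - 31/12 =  - 3+5/12=- 2.58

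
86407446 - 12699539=73707907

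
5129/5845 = 5129/5845 = 0.88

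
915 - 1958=-1043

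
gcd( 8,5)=1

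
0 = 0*22959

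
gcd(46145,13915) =55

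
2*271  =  542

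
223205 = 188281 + 34924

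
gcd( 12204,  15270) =6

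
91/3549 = 1/39= 0.03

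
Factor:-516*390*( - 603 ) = 2^3*3^4*5^1*13^1*43^1 *67^1 = 121347720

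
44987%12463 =7598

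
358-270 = 88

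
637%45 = 7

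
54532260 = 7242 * 7530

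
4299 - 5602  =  -1303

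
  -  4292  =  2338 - 6630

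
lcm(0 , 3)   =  0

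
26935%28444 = 26935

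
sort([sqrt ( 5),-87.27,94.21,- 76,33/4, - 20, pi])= [ - 87.27,-76, - 20, sqrt (5), pi , 33/4, 94.21]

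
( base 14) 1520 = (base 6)25212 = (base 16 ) EA8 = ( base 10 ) 3752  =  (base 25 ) 602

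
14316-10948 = 3368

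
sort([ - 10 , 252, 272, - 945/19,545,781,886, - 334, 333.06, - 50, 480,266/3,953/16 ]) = [ - 334,- 50, - 945/19, - 10,953/16,266/3,252,272,333.06, 480, 545,781,886]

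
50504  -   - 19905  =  70409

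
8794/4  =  2198 +1/2  =  2198.50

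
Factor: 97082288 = 2^4*6067643^1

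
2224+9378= 11602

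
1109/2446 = 1109/2446   =  0.45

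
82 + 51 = 133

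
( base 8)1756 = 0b1111101110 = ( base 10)1006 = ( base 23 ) 1kh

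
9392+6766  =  16158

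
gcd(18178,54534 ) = 18178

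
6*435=2610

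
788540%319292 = 149956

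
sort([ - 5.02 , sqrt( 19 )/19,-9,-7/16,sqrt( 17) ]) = [ -9, - 5.02, - 7/16,sqrt(19 ) /19, sqrt( 17 ) ] 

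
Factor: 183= 3^1*61^1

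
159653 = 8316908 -8157255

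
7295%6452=843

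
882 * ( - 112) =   -  98784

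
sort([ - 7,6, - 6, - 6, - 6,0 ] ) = [ - 7, - 6 ,  -  6, - 6,0,6]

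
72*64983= 4678776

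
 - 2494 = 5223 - 7717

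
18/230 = 9/115  =  0.08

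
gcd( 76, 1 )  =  1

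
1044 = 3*348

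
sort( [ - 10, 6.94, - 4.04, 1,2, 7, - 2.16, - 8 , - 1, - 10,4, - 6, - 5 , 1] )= [-10, - 10, - 8,  -  6, - 5, - 4.04, - 2.16, - 1, 1, 1, 2, 4, 6.94, 7]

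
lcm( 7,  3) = 21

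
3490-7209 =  - 3719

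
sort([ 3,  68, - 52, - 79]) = [-79 , - 52,  3, 68 ]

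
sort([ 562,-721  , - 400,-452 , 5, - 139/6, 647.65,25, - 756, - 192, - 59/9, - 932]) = [ - 932 ,-756, - 721,-452, - 400, - 192, - 139/6, - 59/9, 5 , 25,562,647.65 ]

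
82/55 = 1 + 27/55  =  1.49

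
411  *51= 20961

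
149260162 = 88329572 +60930590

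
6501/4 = 6501/4 = 1625.25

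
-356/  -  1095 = 356/1095 = 0.33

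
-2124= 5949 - 8073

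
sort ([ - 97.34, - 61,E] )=[ - 97.34, - 61, E] 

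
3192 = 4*798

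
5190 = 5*1038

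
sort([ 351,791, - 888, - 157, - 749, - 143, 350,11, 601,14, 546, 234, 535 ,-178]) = [-888, - 749,-178, - 157,- 143, 11 , 14 , 234,  350,351,535, 546, 601, 791]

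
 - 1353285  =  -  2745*493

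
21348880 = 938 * 22760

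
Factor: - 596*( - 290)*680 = 117531200 = 2^6*5^2*17^1 * 29^1 * 149^1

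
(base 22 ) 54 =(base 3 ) 11020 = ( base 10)114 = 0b1110010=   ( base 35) 39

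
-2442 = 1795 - 4237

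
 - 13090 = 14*( - 935 ) 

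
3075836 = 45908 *67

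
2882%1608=1274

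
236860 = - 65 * ( - 3644 )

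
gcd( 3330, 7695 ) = 45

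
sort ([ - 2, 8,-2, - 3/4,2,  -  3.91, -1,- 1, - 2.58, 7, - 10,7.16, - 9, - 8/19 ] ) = [ - 10, - 9, - 3.91, - 2.58, - 2, - 2 , - 1, - 1,-3/4, - 8/19,2, 7,7.16,8 ] 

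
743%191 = 170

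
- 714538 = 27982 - 742520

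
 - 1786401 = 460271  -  2246672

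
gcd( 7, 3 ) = 1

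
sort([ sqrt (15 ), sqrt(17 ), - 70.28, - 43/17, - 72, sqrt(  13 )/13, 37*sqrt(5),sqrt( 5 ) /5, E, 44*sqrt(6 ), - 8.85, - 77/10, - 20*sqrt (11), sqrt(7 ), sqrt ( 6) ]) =[ -72,  -  70.28, - 20 *sqrt( 11), - 8.85, - 77/10, - 43/17 , sqrt( 13 )/13, sqrt(5)/5, sqrt( 6), sqrt(7 ), E,sqrt(15 ), sqrt(17 ), 37*sqrt(  5), 44*sqrt( 6)]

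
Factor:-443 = - 443^1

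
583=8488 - 7905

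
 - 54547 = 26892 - 81439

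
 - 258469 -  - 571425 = 312956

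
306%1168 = 306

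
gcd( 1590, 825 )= 15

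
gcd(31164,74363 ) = 1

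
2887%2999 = 2887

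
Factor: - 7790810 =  - 2^1*5^1*779081^1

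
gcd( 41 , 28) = 1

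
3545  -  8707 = - 5162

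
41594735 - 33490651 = 8104084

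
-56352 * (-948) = 53421696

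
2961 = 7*423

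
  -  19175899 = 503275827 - 522451726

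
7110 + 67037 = 74147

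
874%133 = 76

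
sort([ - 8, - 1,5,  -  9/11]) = [ - 8,  -  1, - 9/11,5 ] 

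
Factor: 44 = 2^2*11^1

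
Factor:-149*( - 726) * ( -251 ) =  - 2^1  *  3^1*11^2*149^1*251^1 =- 27151674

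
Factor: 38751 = 3^1*12917^1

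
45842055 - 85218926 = - 39376871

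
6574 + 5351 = 11925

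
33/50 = 33/50=0.66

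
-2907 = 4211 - 7118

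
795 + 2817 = 3612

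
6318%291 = 207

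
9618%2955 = 753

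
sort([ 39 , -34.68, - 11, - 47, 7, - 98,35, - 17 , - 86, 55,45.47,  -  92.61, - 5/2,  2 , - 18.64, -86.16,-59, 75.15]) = [ -98, - 92.61, - 86.16,-86 , - 59, - 47, - 34.68, - 18.64,-17,- 11, - 5/2,2,7, 35, 39,45.47,55,75.15 ]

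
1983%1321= 662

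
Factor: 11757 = 3^1*3919^1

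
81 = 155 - 74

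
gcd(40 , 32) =8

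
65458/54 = 1212+5/27 = 1212.19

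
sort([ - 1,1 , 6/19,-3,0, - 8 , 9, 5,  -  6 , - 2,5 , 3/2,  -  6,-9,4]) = [-9, - 8  , - 6 , - 6 , - 3, - 2, - 1,0, 6/19, 1,  3/2, 4, 5,5,9]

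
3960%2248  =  1712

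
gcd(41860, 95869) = 1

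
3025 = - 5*( - 605) 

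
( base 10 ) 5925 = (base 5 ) 142200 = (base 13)290A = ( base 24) A6L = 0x1725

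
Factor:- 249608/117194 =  - 164/77 = - 2^2*7^ ( -1)*11^( - 1 )*41^1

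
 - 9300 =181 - 9481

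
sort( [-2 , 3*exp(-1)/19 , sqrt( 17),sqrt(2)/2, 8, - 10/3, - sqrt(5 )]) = [  -  10/3,-sqrt( 5 ), -2,3*exp( - 1 )/19,sqrt(2) /2,sqrt(17), 8]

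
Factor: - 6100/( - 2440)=2^( - 1)*  5^1 = 5/2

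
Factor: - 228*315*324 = -23269680 = -2^4*3^7 * 5^1*7^1*19^1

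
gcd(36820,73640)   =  36820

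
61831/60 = 61831/60 = 1030.52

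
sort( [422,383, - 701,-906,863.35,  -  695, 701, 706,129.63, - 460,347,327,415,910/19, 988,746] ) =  [ -906 , - 701, - 695 , - 460,910/19,129.63, 327,347,383,415,422,  701,706,746,863.35,988]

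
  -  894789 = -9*99421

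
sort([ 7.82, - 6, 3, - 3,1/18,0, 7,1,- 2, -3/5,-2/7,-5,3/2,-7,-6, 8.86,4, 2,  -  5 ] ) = [-7, - 6, - 6,-5, - 5,-3, - 2, - 3/5,  -  2/7,0, 1/18,1, 3/2,2,3,4,7,7.82,8.86 ]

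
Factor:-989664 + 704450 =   -  2^1*142607^1=- 285214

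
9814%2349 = 418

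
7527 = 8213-686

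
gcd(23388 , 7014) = 6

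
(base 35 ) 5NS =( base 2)1101100101110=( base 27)9EJ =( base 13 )3223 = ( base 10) 6958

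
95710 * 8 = 765680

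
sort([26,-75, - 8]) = [ - 75, - 8, 26]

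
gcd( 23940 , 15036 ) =84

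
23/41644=23/41644 = 0.00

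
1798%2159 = 1798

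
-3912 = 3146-7058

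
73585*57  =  4194345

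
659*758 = 499522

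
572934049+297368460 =870302509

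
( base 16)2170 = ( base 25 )DHA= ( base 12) 4B54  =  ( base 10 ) 8560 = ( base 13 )3b86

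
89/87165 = 89/87165 = 0.00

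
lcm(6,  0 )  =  0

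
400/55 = 80/11 = 7.27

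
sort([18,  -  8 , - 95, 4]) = [ - 95, - 8, 4, 18]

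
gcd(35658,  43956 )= 18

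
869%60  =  29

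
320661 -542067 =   -  221406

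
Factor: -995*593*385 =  - 5^2 * 7^1 * 11^1*199^1  *593^1= -227163475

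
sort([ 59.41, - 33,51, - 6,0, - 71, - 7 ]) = [ - 71, - 33, - 7, - 6,0,51, 59.41] 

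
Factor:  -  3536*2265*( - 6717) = 2^4*3^2*5^1*13^1*17^1*151^1*2239^1 = 53796721680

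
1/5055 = 1/5055  =  0.00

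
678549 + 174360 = 852909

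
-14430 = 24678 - 39108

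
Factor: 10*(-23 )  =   - 2^1*5^1 *23^1=-230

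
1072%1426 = 1072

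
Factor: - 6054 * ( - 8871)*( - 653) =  - 2^1 * 3^2 * 653^1 * 1009^1*2957^1 = - 35069387202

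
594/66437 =594/66437 = 0.01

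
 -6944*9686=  - 67259584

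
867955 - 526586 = 341369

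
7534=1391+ 6143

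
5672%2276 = 1120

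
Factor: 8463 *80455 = 680890665 = 3^1*5^1*7^1* 13^1*31^1*  16091^1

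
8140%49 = 6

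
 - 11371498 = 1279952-12651450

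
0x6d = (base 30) 3J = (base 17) 67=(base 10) 109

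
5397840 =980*5508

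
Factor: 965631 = 3^1  *109^1*2953^1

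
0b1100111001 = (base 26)15j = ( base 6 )3453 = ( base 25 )180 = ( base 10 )825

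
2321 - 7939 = - 5618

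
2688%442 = 36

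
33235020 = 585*56812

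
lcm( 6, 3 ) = 6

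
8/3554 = 4/1777 = 0.00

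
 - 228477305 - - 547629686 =319152381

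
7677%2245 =942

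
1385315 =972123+413192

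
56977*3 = 170931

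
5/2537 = 5/2537 = 0.00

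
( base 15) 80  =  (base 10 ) 120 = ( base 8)170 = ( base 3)11110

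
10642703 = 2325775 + 8316928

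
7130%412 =126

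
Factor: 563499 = 3^2*17^1*29^1*127^1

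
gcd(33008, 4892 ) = 4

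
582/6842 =291/3421 = 0.09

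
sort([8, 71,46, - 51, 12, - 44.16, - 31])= [-51,  -  44.16, - 31,8,  12, 46, 71 ] 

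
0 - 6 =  - 6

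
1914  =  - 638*( - 3)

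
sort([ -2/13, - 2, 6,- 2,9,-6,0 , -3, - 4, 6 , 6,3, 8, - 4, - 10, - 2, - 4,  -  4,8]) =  [ -10, - 6,-4, - 4, - 4, - 4, - 3, - 2 ,-2, - 2  ,  -  2/13, 0, 3,6, 6, 6,8, 8,9] 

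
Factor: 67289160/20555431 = 2^3*3^1*5^1*13^ ( - 1)*17^(-1) * 281^( - 1 )*331^( -1 )*683^1*821^1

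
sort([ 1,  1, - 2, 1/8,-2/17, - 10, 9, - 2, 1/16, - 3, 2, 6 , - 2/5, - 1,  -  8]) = [- 10, -8, - 3, - 2,-2, - 1, - 2/5 ,-2/17,1/16, 1/8,1,1, 2,6, 9 ] 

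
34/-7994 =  - 1 + 3980/3997 = - 0.00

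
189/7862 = 189/7862= 0.02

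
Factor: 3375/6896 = 2^( - 4 )*3^3*5^3*431^( - 1 )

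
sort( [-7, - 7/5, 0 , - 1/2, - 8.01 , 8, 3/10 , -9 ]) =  [ - 9 , - 8.01, - 7, - 7/5, - 1/2, 0,3/10, 8]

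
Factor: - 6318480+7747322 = 1428842 = 2^1 * 67^1*10663^1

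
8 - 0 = 8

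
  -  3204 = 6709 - 9913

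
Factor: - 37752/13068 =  - 2^1 * 3^(  -  2)*13^1 = - 26/9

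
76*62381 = 4740956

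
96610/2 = 48305  =  48305.00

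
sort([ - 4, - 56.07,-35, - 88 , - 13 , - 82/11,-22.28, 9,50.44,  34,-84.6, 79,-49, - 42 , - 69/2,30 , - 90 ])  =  [- 90,- 88, - 84.6, - 56.07, -49,- 42,-35, - 69/2, - 22.28, - 13, - 82/11 , - 4, 9, 30,34 , 50.44, 79] 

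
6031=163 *37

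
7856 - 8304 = - 448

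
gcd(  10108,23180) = 76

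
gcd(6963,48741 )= 6963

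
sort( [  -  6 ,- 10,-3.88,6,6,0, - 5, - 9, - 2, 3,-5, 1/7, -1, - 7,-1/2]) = [ - 10, - 9, -7, -6, - 5,  -  5, - 3.88,-2 ,-1, - 1/2, 0, 1/7,  3, 6,6 ]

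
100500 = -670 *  ( -150) 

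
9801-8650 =1151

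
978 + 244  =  1222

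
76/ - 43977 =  - 76/43977 =- 0.00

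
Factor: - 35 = -5^1*7^1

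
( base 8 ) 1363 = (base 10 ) 755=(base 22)1c7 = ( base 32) nj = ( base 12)52b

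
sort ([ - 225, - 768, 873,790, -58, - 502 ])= [ - 768, - 502, - 225 ,  -  58, 790 , 873]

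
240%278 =240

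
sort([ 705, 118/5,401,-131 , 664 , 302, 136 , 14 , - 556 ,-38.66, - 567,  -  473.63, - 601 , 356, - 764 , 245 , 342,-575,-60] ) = [ - 764, - 601,-575, - 567, - 556 , - 473.63,-131, - 60, - 38.66, 14,118/5, 136,245,302, 342, 356 , 401 , 664,705]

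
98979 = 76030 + 22949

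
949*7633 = 7243717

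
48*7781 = 373488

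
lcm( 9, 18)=18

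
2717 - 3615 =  -898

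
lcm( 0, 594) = 0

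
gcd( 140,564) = 4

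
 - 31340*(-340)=10655600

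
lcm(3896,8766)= 35064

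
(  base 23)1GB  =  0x38C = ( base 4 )32030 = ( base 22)1J6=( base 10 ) 908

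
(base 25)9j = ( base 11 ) 202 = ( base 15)114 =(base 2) 11110100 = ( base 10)244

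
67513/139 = 67513/139 = 485.71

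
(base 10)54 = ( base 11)4a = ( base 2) 110110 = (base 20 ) 2E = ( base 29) 1P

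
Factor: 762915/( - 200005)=-843/221 = - 3^1 * 13^( -1)*17^(- 1)*281^1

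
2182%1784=398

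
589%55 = 39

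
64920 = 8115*8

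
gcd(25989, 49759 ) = 1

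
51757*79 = 4088803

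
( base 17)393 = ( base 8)1777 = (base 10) 1023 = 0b1111111111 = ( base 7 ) 2661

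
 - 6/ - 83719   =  6/83719=0.00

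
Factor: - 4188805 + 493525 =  - 2^4*3^1*5^1 *89^1*173^1 = - 3695280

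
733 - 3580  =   - 2847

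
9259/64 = 9259/64 =144.67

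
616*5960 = 3671360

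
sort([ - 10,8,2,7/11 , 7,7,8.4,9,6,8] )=[ - 10, 7/11,2,6  ,  7,7,8, 8,8.4,9]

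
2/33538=1/16769 = 0.00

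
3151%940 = 331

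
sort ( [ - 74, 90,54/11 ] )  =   [ - 74, 54/11,90 ]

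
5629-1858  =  3771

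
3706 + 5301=9007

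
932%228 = 20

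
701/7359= 701/7359 = 0.10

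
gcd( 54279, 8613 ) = 9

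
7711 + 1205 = 8916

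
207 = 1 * 207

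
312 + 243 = 555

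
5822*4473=26041806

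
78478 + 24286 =102764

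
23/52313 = 23/52313 = 0.00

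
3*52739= 158217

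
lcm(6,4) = 12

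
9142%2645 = 1207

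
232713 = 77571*3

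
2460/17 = 2460/17 = 144.71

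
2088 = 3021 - 933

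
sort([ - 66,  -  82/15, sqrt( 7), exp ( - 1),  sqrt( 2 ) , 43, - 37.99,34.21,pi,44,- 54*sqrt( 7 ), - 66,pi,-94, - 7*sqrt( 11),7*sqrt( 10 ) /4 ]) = [ - 54*sqrt( 7),-94, - 66,  -  66, - 37.99, - 7*sqrt( 11),-82/15, exp( - 1 ), sqrt(2),sqrt( 7),pi,pi , 7*sqrt( 10 ) /4  ,  34.21,43,44]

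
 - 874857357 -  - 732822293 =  - 142035064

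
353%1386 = 353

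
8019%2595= 234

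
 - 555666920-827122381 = -1382789301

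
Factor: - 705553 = - 37^1*19069^1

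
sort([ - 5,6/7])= [ -5,6/7 ]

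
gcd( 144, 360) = 72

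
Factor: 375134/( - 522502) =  - 187567/261251  =  - 53^1*3539^1* 261251^( - 1)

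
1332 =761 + 571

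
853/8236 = 853/8236 = 0.10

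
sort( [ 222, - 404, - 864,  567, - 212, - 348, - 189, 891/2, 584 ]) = [ - 864 ,-404, - 348, - 212, - 189,222,891/2,  567, 584 ]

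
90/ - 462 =-15/77 = -0.19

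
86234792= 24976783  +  61258009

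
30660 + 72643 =103303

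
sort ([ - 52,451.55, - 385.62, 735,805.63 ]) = [ - 385.62, - 52, 451.55, 735 , 805.63] 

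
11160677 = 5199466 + 5961211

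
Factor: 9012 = 2^2*3^1*751^1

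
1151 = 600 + 551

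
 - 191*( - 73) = 13943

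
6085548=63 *96596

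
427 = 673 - 246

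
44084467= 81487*541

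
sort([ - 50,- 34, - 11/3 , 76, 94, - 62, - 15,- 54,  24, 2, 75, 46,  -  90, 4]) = [ - 90, - 62, - 54, - 50, - 34 , - 15, - 11/3,2,  4, 24 , 46, 75,76, 94]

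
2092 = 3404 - 1312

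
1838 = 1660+178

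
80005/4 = 20001 + 1/4 = 20001.25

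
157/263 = 157/263  =  0.60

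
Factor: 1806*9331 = 16851786 = 2^1*3^1 * 7^2*31^1*43^2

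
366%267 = 99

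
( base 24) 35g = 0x748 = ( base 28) 2ag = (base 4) 131020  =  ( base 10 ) 1864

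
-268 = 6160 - 6428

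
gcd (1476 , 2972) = 4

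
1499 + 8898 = 10397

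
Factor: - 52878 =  - 2^1*3^1*7^1 * 1259^1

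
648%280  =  88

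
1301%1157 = 144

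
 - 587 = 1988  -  2575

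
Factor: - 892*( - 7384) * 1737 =11440799136  =  2^5*3^2*13^1*71^1*193^1*223^1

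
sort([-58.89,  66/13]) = [-58.89, 66/13]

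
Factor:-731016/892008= - 781/953 = -11^1*71^1*953^( - 1 ) 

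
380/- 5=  - 76/1 = -76.00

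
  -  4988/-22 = 226  +  8/11 = 226.73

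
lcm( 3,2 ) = 6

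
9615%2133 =1083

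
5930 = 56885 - 50955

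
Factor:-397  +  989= 2^4*37^1 = 592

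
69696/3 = 23232 = 23232.00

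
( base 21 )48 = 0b1011100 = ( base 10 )92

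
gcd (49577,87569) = 1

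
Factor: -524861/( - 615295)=5^(  -  1)*31^1*16931^1 * 123059^( - 1 ) 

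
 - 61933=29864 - 91797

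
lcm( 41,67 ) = 2747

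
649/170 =3 + 139/170 = 3.82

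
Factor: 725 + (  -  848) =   -  123  =  - 3^1*41^1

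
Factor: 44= 2^2*11^1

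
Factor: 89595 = 3^2*5^1*11^1*181^1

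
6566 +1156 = 7722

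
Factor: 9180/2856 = 45/14 = 2^( - 1 ) * 3^2  *  5^1*7^(  -  1)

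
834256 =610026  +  224230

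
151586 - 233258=-81672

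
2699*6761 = 18247939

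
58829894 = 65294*901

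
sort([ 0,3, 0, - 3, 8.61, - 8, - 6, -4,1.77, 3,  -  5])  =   [ - 8 , - 6, - 5 , - 4, - 3,0,  0,1.77,3,3, 8.61 ]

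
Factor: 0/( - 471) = 0^1= 0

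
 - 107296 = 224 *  ( - 479 ) 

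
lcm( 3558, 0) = 0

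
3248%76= 56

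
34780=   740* 47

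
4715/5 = 943= 943.00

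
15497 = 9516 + 5981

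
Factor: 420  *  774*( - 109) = - 2^3*3^3 * 5^1*7^1 *43^1 * 109^1 = - 35433720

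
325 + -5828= - 5503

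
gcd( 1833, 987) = 141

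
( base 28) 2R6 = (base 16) 91a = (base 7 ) 6536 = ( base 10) 2330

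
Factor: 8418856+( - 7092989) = 1325867^1 = 1325867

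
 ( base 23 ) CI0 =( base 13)3102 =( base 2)1101001101010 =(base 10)6762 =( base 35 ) 5I7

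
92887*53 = 4923011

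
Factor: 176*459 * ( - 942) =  - 76098528 = -  2^5*3^4*11^1*17^1*157^1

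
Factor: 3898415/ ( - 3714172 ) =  - 2^( - 2 ) *5^1*7^( - 1 )*11^( - 1)*31^ ( - 1)*47^1*53^1*313^1*389^(-1 )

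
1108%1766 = 1108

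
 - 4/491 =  - 1 + 487/491 = - 0.01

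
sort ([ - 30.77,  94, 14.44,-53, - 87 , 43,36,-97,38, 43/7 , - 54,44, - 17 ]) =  [ - 97 ,- 87 , - 54, - 53,  -  30.77, - 17, 43/7, 14.44, 36,38,43, 44,94] 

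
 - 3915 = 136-4051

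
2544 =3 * 848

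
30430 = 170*179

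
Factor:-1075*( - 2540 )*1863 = 5086921500 = 2^2*3^4*5^3*23^1*43^1*127^1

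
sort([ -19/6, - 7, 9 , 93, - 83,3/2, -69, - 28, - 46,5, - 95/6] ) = [ - 83,-69,-46,-28,  -  95/6,-7, - 19/6,3/2, 5 , 9,93] 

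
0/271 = 0 = 0.00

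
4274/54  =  2137/27 = 79.15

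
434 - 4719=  - 4285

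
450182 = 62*7261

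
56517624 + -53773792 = 2743832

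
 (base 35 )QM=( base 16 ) 3A4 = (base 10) 932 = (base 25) 1c7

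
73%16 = 9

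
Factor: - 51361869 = - 3^1*13^1 * 1316971^1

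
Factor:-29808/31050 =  - 2^3*3^1*5^ (-2) = - 24/25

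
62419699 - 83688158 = - 21268459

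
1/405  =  1/405 = 0.00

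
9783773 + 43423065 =53206838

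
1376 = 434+942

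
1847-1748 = 99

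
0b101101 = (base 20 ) 25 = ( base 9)50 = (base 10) 45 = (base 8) 55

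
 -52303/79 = - 52303/79 = - 662.06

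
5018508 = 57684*87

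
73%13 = 8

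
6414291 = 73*87867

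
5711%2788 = 135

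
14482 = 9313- - 5169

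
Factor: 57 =3^1*19^1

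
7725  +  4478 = 12203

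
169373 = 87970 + 81403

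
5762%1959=1844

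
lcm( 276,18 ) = 828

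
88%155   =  88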